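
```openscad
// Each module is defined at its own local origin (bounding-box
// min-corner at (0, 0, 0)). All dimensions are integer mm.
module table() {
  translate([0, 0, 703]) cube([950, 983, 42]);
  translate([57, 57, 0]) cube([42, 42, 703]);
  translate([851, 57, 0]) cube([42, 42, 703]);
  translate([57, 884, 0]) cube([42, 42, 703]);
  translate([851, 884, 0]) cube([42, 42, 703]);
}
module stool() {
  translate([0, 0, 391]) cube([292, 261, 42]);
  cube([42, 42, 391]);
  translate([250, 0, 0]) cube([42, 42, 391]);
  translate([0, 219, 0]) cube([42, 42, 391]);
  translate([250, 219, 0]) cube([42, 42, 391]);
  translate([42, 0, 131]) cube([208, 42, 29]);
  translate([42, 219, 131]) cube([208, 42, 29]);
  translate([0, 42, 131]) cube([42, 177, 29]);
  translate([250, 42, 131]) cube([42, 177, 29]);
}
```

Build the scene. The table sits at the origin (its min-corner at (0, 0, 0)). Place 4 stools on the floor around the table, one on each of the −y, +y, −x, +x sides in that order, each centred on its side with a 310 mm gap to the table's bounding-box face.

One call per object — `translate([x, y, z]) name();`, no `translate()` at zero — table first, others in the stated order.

table();
translate([329, -571, 0]) stool();
translate([329, 1293, 0]) stool();
translate([-602, 361, 0]) stool();
translate([1260, 361, 0]) stool();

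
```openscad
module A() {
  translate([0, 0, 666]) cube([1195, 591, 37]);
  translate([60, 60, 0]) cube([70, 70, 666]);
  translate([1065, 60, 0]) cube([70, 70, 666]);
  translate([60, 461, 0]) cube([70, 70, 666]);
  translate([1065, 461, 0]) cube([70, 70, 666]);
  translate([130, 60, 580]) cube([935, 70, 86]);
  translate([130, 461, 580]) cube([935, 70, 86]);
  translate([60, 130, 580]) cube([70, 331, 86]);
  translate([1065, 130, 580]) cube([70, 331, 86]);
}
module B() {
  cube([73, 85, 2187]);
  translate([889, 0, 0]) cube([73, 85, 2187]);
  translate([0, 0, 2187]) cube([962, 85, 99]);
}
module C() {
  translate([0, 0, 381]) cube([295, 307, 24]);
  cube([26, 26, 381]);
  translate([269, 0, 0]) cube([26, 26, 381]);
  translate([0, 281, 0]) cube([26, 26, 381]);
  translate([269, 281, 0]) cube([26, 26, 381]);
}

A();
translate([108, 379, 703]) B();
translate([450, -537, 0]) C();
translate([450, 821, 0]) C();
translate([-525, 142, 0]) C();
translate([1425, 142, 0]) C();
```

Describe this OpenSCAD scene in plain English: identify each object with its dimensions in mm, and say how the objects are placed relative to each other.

A is a rectangular dining table. The top is 1195×591×37 mm with its upper surface at z = 703 mm. It stands on four 70×70 mm square legs, each inset 60 mm from the nearest pair of top edges, running from the floor to the underside of the top. Four apron rails, 70 mm thick and 86 mm tall, run between adjacent legs with their top edges flush with the underside of the top and their outer faces flush with the legs' outer faces.

B is a rectangular door frame: two vertical jambs of 73×85 mm section, 2187 mm tall, with a clear opening 816 mm wide between their inner faces. A header 99 mm tall and 85 mm deep lies on top of the jambs and spans the full outside width.

C is a four-legged stool. The seat is 295×307 mm, 24 mm thick, top at z = 405 mm. It stands on four square legs, each 26×26 mm in cross-section, from z = 0 to the seat underside, each flush with a corner of the seat.

The door frame is on top of the table. Four stools sit around the table at the −y, +y, −x, +x sides.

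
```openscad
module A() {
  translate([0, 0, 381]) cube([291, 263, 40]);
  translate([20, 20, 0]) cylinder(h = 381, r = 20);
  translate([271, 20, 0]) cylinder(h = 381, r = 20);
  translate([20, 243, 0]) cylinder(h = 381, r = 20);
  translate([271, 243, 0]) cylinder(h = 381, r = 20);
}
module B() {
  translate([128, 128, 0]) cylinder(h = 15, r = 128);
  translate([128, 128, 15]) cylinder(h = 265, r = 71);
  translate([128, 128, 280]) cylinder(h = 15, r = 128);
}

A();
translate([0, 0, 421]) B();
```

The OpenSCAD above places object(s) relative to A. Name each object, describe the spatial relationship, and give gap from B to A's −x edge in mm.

The spool's min-x is at 0; the stool's min-x is 0; gap = 0 mm.

A is a stool. B is a spool. The spool is on top of the stool. The gap from the spool to the stool's −x edge is 0 mm.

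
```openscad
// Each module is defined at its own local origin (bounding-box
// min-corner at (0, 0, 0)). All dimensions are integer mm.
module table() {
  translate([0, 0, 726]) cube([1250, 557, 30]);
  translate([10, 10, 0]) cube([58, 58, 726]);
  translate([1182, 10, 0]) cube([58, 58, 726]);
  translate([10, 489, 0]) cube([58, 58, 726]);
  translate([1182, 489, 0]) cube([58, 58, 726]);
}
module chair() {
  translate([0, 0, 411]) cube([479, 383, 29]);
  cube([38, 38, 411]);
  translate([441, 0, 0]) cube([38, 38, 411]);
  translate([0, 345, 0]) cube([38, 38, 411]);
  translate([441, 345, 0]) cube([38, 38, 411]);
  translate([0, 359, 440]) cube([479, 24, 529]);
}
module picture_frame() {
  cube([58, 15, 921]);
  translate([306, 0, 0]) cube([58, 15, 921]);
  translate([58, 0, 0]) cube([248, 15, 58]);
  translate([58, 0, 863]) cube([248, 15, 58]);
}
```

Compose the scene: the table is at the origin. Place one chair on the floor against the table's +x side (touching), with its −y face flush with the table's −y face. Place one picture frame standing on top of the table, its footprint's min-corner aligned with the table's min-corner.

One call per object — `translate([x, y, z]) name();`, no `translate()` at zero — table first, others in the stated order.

table();
translate([1250, 0, 0]) chair();
translate([0, 0, 756]) picture_frame();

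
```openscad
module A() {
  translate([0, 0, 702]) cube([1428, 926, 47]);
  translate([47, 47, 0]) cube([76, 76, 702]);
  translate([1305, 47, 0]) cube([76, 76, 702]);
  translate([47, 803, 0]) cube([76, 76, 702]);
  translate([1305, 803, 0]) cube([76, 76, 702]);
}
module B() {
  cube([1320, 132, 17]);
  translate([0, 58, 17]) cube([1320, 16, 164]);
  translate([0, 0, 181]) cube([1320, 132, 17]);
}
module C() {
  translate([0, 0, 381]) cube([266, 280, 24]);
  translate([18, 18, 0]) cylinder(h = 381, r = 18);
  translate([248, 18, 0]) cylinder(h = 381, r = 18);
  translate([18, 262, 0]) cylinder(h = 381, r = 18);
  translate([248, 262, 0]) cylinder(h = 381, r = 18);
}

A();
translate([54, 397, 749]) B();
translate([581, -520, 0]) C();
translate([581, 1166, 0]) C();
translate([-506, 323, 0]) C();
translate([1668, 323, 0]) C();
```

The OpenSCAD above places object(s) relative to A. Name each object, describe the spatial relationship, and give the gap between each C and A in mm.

A is a table. B is an I-beam. C is a stool. The I-beam is on top of the table, centred. Four stools sit around the table at the −y, +y, −x, +x sides. The gap between each stool and the table is 240 mm.

Each stool's nearest face is 240 mm from the table's bounding box.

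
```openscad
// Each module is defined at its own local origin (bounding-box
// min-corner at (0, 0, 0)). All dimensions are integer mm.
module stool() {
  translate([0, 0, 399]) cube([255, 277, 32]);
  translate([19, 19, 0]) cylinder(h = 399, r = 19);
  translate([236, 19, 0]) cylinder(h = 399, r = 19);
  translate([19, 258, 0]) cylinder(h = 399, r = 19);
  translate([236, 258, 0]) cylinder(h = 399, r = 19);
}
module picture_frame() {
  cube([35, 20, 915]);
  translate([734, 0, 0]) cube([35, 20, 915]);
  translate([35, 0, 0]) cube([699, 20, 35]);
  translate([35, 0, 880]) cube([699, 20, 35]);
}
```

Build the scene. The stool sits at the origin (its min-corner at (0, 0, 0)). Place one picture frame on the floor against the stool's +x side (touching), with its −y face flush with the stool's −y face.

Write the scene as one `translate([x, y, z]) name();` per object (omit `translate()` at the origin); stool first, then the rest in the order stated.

stool();
translate([255, 0, 0]) picture_frame();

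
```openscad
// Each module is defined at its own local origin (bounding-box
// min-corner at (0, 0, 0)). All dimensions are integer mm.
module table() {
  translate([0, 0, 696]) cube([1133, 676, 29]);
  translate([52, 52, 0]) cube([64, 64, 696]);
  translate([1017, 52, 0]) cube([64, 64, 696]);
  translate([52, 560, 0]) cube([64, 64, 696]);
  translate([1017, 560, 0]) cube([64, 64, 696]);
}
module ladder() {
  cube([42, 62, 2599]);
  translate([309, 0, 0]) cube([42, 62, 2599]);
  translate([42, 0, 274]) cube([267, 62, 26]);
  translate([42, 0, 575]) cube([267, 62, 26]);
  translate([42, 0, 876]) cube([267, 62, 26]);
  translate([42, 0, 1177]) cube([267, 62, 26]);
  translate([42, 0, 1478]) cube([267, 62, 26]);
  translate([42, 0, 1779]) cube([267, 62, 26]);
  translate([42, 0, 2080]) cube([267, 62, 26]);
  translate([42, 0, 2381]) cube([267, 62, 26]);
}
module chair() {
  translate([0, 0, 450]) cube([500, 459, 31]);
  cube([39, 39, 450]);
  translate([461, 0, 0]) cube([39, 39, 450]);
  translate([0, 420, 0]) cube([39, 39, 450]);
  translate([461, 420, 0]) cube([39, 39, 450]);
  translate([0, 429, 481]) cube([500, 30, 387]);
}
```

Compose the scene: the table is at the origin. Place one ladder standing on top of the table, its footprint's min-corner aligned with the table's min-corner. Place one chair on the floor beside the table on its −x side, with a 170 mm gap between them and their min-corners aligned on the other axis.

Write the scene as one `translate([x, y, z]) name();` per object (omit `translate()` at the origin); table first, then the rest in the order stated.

table();
translate([0, 0, 725]) ladder();
translate([-670, 0, 0]) chair();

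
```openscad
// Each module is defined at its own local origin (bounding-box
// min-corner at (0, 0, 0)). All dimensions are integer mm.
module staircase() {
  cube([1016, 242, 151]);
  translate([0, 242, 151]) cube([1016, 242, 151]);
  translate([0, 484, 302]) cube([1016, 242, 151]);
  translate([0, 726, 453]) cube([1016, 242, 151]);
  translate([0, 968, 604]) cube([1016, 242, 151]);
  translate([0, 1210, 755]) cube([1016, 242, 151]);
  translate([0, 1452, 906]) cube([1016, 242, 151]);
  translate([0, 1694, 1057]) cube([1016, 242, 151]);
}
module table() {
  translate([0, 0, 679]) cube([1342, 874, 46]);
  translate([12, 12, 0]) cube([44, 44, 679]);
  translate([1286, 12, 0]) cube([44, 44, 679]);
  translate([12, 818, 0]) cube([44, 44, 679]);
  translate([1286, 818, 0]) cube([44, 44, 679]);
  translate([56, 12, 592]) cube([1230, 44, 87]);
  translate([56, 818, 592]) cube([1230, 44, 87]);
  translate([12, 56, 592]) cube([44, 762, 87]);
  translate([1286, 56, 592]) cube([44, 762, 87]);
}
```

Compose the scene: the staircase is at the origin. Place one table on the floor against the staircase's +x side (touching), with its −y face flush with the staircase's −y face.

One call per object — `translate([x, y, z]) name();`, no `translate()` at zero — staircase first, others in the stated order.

staircase();
translate([1016, 0, 0]) table();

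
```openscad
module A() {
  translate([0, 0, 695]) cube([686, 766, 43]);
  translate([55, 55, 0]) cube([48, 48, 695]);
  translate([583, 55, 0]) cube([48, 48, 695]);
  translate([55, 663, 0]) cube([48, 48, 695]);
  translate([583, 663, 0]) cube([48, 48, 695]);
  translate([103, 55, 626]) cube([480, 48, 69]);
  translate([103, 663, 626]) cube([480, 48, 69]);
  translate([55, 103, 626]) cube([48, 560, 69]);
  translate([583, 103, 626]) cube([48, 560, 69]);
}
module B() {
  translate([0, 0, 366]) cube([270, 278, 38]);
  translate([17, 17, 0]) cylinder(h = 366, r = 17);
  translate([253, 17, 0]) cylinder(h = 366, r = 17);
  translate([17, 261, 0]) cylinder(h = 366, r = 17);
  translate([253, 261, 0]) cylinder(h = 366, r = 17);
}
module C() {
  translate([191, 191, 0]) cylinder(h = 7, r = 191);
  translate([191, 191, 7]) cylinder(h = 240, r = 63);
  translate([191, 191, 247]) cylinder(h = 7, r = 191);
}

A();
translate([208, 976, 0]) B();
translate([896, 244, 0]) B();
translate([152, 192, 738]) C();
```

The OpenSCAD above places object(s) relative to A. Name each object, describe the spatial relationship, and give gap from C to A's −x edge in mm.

A is a table. B is a stool. C is a spool. Two stools sit around the table at the +y, +x sides. The spool is on top of the table, centred. The gap from the spool to the table's −x edge is 152 mm.

The spool's min-x is at 152; the table's min-x is 0; gap = 152 mm.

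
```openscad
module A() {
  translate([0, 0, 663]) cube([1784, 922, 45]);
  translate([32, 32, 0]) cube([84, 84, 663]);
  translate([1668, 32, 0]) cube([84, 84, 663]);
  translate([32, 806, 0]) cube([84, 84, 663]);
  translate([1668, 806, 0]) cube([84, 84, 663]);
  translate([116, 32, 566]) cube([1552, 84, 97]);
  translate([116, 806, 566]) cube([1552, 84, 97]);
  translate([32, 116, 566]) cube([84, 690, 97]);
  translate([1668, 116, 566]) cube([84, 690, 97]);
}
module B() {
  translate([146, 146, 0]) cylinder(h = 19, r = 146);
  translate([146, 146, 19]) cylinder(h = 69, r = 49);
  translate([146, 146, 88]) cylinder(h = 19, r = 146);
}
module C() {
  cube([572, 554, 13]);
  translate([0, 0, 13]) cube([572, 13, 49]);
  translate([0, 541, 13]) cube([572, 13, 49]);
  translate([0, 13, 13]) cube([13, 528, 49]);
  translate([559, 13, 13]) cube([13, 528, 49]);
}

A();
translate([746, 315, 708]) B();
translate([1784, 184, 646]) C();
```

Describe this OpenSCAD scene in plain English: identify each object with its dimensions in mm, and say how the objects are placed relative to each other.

A is a rectangular dining table. The top is 1784×922×45 mm with its upper surface at z = 708 mm. It stands on four 84×84 mm square legs, each inset 32 mm from the nearest pair of top edges, running from the floor to the underside of the top. Four apron rails, 84 mm thick and 97 mm tall, run between adjacent legs with their top edges flush with the underside of the top and their outer faces flush with the legs' outer faces.

B is a spool: two coaxial disc flanges of radius 146 mm and thickness 19 mm, joined by a core cylinder of radius 49 mm and height 69 mm. The lower flange rests on z = 0 and the three cylinders share a vertical axis.

C is an open storage box with external size 572×554×62 mm and wall thickness 13 mm (the base is also 13 mm thick). The base covers the whole footprint; the four walls stand on the base, with the y-facing walls full-width and the x-facing walls fitting between their inner faces.

The spool is on top of the table, centred. The open box is beside the table with their tops flush at z = 708.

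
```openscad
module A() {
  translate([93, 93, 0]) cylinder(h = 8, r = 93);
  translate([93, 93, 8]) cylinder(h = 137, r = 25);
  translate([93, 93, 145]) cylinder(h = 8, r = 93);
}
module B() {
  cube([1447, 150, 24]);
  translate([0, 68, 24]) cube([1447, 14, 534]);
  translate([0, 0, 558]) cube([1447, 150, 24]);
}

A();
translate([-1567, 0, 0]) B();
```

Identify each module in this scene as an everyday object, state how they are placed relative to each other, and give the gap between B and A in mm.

The I-beam's nearest face is 120 mm from the spool's −x face.

A is a spool. B is an I-beam. The I-beam is on the floor beside the spool on its −x side. The gap between the I-beam and the spool is 120 mm.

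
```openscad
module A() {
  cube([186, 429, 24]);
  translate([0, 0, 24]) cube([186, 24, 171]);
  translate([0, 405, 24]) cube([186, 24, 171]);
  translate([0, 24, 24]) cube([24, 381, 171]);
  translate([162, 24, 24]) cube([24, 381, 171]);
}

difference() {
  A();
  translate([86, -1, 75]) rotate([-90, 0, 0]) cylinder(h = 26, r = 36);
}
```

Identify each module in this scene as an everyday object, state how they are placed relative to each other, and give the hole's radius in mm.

The subtracted cylinder has r = 36 mm.

A is an open box. The open box has a circular hole through its front wall. The hole's radius is 36 mm.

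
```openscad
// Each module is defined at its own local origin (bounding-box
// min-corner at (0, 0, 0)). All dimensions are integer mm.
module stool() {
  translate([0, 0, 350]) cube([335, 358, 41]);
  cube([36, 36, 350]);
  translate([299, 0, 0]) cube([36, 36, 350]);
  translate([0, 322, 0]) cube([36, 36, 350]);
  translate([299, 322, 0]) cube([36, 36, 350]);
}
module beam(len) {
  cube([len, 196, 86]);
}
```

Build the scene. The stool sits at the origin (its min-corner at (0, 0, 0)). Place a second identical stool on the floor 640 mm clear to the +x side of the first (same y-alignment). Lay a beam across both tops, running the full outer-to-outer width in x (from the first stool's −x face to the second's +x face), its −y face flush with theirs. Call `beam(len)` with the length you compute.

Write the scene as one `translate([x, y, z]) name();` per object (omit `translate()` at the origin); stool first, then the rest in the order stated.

stool();
translate([975, 0, 0]) stool();
translate([0, 0, 391]) beam(1310);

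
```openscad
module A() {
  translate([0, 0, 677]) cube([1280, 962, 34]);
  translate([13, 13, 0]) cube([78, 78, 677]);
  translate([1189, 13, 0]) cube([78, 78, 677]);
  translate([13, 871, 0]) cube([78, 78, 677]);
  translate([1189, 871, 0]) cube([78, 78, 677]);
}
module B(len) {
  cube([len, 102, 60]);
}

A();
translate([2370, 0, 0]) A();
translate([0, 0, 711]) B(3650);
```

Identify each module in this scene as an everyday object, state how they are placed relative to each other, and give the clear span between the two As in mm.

Second table starts at x = 2370; first ends at x = 1280; clear span = 2370 − 1280 = 1090 mm.

A is a table. B is a beam. A beam spans the tops of two tables. The clear span between the two tables is 1090 mm.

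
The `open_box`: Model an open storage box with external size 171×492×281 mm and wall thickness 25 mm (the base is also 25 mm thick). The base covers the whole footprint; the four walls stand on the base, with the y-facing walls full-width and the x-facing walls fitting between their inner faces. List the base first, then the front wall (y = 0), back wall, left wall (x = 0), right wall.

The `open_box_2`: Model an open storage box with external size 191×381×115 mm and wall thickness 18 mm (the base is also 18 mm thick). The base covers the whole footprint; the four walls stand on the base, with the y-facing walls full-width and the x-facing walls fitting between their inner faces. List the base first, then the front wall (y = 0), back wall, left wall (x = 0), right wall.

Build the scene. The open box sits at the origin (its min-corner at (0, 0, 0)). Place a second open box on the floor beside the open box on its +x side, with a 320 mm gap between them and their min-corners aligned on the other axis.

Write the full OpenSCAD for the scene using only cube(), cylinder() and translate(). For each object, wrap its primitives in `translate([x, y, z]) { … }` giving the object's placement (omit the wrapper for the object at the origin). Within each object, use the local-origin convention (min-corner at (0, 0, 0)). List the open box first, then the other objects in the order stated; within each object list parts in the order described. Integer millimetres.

cube([171, 492, 25]);
translate([0, 0, 25]) cube([171, 25, 256]);
translate([0, 467, 25]) cube([171, 25, 256]);
translate([0, 25, 25]) cube([25, 442, 256]);
translate([146, 25, 25]) cube([25, 442, 256]);
translate([491, 0, 0]) {
  cube([191, 381, 18]);
  translate([0, 0, 18]) cube([191, 18, 97]);
  translate([0, 363, 18]) cube([191, 18, 97]);
  translate([0, 18, 18]) cube([18, 345, 97]);
  translate([173, 18, 18]) cube([18, 345, 97]);
}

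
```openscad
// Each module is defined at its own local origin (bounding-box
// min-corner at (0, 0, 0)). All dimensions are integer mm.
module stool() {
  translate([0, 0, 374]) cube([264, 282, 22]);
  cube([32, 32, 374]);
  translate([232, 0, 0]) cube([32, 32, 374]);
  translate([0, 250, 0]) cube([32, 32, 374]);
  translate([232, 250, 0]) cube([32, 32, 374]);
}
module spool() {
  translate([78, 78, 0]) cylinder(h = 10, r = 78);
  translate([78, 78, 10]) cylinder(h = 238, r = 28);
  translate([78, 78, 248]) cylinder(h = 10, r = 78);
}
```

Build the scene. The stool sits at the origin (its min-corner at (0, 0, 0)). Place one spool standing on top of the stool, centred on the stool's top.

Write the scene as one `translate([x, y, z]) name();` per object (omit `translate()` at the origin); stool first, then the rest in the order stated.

stool();
translate([54, 63, 396]) spool();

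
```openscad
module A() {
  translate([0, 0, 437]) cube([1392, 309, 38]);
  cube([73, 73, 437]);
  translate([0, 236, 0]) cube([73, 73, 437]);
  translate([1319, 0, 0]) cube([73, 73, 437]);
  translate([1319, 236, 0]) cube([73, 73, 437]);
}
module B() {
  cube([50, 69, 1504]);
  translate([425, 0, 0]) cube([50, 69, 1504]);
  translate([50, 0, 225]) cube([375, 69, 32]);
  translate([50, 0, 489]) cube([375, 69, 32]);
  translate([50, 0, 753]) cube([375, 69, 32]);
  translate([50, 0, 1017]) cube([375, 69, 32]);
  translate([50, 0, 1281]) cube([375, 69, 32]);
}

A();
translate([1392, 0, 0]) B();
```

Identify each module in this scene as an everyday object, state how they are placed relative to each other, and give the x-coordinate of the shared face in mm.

A is a bench. B is a ladder. The ladder is against the bench's +x side, with their −y faces flush. The x-coordinate of the shared face is 1392 mm.

The bench's +x face and the ladder's −x face are both at x = 1392 mm.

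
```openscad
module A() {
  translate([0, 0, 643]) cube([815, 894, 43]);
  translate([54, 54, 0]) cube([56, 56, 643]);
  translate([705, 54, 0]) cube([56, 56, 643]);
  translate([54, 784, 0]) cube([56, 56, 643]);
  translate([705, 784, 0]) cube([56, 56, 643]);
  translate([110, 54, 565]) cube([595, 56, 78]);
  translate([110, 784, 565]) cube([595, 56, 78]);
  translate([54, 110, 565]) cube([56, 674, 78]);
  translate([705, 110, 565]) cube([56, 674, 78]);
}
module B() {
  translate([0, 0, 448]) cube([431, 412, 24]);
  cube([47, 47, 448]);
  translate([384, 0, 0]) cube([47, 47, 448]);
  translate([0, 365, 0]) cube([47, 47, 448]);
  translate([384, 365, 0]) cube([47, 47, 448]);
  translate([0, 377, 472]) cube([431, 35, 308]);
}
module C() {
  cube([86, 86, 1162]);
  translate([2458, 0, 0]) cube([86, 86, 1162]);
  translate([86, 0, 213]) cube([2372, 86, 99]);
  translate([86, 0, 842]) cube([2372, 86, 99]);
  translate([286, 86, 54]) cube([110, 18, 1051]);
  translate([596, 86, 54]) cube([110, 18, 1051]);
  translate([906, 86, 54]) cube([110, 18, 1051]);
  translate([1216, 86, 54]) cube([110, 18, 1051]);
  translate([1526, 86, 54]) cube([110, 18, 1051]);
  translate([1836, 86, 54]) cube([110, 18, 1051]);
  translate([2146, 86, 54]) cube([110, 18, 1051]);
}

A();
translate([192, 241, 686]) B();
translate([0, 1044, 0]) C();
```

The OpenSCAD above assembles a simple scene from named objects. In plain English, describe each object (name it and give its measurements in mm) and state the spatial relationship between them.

A is a table: top 815 mm (x) × 894 mm (y), 43 mm thick, upper face at z = 686 mm, on four 56×56 mm square legs, each inset 54 mm from the nearest pair of top edges, running from z = 0 to the bottom of the top. Four apron rails, 56 mm thick and 78 mm tall, run between adjacent legs with their top edges flush with the underside of the top and their outer faces flush with the legs' outer faces.

B is a chair. The seat is a 431×412×24 mm slab with its top at z = 472 mm, on four 47×47 mm corner legs (flush with the seat edges, standing on z = 0). A flat backrest 35 mm thick, 308 mm tall, spans the full seat width and rises from the seat top along its +y edge, rear face flush with the rear of the seat.

C is a fence section. Two 86×86 mm posts, 1162 mm tall, stand on the floor with a clear span of 2372 mm between their inner faces. Two horizontal rails of 86×99 mm section span the gap between the posts with their undersides at z = 213 mm and z = 842 mm, flush with the posts' −y face. 7 pickets, each 110 mm wide, 18 mm thick and 1051 mm tall, are fixed to the +y face of the rails with their bottoms at z = 54 mm, evenly spaced across the span with equal gaps (rounded down to the nearest mm) at the −x end and between each pair — any rounding remainder accumulates at the +x end.

The chair is on top of the table, centred. The fence section is on the floor beside the table on its +y side.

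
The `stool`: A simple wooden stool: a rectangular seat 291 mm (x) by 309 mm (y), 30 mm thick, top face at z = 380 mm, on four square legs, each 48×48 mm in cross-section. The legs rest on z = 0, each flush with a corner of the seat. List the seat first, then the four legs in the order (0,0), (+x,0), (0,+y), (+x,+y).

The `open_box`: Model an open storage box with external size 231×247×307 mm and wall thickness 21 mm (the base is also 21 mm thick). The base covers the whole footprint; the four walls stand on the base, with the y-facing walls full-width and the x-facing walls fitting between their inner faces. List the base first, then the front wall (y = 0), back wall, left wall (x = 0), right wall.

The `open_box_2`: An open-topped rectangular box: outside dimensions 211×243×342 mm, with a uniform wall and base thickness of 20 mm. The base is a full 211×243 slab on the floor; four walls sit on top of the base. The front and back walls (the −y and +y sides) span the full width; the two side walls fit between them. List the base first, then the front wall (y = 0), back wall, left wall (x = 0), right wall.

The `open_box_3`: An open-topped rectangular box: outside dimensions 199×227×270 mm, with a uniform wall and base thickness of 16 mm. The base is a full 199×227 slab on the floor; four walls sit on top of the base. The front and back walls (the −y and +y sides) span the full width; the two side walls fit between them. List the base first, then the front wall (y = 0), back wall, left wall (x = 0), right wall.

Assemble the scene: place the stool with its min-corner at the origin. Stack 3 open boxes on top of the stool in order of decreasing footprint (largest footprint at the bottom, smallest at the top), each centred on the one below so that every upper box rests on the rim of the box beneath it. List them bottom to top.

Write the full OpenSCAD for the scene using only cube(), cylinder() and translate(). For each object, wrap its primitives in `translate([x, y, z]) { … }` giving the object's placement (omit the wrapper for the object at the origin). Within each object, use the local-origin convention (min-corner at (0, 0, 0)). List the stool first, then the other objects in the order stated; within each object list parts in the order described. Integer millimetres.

translate([0, 0, 350]) cube([291, 309, 30]);
cube([48, 48, 350]);
translate([243, 0, 0]) cube([48, 48, 350]);
translate([0, 261, 0]) cube([48, 48, 350]);
translate([243, 261, 0]) cube([48, 48, 350]);
translate([30, 31, 380]) {
  cube([231, 247, 21]);
  translate([0, 0, 21]) cube([231, 21, 286]);
  translate([0, 226, 21]) cube([231, 21, 286]);
  translate([0, 21, 21]) cube([21, 205, 286]);
  translate([210, 21, 21]) cube([21, 205, 286]);
}
translate([40, 33, 687]) {
  cube([211, 243, 20]);
  translate([0, 0, 20]) cube([211, 20, 322]);
  translate([0, 223, 20]) cube([211, 20, 322]);
  translate([0, 20, 20]) cube([20, 203, 322]);
  translate([191, 20, 20]) cube([20, 203, 322]);
}
translate([46, 41, 1029]) {
  cube([199, 227, 16]);
  translate([0, 0, 16]) cube([199, 16, 254]);
  translate([0, 211, 16]) cube([199, 16, 254]);
  translate([0, 16, 16]) cube([16, 195, 254]);
  translate([183, 16, 16]) cube([16, 195, 254]);
}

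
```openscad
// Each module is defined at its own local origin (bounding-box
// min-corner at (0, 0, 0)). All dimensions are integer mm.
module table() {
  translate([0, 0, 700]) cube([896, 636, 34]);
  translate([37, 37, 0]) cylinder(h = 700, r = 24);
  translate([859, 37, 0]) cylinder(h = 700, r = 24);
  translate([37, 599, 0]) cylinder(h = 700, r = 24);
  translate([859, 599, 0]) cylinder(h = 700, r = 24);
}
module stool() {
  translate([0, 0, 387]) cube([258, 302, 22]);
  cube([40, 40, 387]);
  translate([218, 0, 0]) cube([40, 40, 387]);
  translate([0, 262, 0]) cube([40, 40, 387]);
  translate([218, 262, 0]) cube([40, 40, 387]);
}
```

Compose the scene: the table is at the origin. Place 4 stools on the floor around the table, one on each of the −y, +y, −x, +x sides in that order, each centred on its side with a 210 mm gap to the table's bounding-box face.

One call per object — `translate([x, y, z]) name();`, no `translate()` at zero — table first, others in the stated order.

table();
translate([319, -512, 0]) stool();
translate([319, 846, 0]) stool();
translate([-468, 167, 0]) stool();
translate([1106, 167, 0]) stool();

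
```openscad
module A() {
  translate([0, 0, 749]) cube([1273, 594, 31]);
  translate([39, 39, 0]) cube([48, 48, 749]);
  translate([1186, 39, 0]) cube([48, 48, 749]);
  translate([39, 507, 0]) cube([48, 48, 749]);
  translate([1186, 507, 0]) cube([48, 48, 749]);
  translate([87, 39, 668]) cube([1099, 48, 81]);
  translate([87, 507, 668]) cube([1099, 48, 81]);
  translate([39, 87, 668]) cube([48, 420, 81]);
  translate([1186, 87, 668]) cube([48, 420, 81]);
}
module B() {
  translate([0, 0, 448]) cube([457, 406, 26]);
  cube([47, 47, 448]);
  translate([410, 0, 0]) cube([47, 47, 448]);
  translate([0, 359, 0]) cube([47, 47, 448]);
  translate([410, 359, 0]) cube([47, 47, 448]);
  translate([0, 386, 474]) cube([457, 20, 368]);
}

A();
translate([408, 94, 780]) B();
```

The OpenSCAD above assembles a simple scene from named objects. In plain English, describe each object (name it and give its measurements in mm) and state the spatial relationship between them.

A is a rectangular dining table. The top is 1273×594×31 mm with its upper surface at z = 780 mm. It stands on four 48×48 mm square legs, each inset 39 mm from the nearest pair of top edges, running from the floor to the underside of the top. Four apron rails, 48 mm thick and 81 mm tall, run between adjacent legs with their top edges flush with the underside of the top and their outer faces flush with the legs' outer faces.

B is a chair: 457×406 mm seat, 26 mm thick, top at z = 474 mm, on four 47 mm square corner legs flush with the seat edges. A 20 mm thick backrest slab spans the full seat width, extending 368 mm above the seat top, its back face flush with the seat's +y edge.

The chair is on top of the table, centred.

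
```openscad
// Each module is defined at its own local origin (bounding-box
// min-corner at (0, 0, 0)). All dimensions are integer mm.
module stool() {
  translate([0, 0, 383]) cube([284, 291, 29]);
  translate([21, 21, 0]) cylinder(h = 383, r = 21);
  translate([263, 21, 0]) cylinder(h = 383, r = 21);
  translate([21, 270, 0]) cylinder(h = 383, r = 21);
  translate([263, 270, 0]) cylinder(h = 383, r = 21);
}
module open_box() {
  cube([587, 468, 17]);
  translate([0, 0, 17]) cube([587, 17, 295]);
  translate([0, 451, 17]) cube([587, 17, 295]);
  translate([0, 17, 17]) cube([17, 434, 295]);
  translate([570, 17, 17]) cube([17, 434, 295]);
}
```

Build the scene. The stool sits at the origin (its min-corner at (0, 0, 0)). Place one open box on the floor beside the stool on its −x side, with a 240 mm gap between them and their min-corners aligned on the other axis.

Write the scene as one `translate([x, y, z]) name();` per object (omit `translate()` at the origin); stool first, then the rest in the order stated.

stool();
translate([-827, 0, 0]) open_box();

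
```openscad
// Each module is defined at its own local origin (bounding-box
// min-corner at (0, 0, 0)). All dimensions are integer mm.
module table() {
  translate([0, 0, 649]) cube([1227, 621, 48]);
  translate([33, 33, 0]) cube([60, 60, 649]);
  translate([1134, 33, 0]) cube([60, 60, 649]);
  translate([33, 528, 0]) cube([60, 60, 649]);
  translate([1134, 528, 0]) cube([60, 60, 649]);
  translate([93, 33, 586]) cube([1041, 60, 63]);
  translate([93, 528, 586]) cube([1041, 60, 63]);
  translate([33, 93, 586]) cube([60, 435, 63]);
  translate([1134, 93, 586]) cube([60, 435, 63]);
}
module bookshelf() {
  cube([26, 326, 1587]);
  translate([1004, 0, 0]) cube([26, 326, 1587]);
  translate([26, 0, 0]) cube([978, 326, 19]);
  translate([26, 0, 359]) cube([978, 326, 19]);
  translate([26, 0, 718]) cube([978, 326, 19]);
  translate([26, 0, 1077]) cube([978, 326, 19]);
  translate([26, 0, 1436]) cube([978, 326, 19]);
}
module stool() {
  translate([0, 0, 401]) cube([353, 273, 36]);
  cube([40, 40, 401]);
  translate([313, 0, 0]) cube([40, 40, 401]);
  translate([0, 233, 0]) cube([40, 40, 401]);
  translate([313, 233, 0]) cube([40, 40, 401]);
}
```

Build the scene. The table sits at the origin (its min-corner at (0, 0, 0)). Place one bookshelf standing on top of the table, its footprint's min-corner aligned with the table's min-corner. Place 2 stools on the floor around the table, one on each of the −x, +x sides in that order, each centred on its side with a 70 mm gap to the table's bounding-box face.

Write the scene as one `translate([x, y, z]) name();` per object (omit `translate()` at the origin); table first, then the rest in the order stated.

table();
translate([0, 0, 697]) bookshelf();
translate([-423, 174, 0]) stool();
translate([1297, 174, 0]) stool();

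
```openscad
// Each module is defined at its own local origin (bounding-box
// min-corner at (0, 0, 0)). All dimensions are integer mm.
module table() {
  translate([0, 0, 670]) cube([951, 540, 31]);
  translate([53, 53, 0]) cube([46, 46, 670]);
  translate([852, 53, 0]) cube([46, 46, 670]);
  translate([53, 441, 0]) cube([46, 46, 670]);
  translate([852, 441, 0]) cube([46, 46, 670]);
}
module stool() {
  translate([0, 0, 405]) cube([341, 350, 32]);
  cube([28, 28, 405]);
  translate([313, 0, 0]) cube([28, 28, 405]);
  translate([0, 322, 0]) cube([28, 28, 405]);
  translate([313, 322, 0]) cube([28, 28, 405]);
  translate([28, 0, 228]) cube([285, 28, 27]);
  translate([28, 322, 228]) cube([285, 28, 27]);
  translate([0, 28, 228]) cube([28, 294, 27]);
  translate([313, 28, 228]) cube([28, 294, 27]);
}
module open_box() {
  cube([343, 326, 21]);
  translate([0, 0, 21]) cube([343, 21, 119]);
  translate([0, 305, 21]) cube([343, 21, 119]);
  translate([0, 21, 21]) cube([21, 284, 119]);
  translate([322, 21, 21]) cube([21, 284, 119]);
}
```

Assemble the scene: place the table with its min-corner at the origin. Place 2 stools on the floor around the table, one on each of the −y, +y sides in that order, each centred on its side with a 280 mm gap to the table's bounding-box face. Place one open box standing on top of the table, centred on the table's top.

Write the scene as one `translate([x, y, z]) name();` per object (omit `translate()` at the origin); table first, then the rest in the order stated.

table();
translate([305, -630, 0]) stool();
translate([305, 820, 0]) stool();
translate([304, 107, 701]) open_box();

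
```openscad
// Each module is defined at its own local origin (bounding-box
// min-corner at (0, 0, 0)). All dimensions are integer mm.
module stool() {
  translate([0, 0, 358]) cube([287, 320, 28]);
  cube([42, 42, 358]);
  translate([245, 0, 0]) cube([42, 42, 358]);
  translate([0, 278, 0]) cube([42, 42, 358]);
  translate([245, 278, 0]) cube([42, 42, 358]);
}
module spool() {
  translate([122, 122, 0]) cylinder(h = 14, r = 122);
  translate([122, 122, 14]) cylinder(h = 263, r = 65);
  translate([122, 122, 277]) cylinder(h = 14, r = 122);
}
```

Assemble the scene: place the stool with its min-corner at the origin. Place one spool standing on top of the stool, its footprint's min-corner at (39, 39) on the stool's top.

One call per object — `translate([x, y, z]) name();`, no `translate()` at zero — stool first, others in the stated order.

stool();
translate([39, 39, 386]) spool();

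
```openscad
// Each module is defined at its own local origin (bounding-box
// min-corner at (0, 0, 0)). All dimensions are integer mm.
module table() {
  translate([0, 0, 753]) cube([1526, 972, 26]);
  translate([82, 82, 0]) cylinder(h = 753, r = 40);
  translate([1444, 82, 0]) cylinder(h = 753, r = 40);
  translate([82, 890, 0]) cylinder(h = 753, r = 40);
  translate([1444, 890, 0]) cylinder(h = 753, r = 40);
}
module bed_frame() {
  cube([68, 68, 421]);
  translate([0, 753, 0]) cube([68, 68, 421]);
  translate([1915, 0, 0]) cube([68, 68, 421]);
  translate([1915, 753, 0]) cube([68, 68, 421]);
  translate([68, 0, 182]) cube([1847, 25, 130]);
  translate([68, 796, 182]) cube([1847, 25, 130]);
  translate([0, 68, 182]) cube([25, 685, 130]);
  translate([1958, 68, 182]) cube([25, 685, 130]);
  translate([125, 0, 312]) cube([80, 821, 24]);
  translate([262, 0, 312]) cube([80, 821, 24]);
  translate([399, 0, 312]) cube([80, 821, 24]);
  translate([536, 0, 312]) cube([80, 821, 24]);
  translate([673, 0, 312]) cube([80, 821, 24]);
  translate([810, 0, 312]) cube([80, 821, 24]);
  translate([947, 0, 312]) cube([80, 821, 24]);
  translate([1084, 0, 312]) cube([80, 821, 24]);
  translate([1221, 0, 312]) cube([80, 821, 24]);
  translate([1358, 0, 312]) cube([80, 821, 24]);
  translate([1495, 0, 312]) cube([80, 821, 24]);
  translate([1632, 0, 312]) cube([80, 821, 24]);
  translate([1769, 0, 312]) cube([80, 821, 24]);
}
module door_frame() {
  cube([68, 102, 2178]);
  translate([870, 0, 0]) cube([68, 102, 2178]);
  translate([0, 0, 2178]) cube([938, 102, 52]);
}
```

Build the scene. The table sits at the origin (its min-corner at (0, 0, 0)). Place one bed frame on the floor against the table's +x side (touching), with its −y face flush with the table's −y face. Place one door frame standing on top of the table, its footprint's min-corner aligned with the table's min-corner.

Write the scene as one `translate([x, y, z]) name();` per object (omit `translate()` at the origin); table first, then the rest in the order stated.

table();
translate([1526, 0, 0]) bed_frame();
translate([0, 0, 779]) door_frame();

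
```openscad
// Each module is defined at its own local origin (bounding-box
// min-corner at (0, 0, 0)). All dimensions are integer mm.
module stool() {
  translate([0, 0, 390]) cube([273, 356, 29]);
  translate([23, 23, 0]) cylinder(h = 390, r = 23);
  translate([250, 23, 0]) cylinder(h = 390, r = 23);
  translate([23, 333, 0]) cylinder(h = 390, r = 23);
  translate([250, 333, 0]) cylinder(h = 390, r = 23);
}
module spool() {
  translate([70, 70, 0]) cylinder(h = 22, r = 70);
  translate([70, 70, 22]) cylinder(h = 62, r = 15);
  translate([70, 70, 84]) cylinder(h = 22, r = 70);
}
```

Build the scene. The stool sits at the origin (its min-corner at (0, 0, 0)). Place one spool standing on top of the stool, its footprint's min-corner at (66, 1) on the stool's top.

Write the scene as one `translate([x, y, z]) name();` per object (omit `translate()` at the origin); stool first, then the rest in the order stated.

stool();
translate([66, 1, 419]) spool();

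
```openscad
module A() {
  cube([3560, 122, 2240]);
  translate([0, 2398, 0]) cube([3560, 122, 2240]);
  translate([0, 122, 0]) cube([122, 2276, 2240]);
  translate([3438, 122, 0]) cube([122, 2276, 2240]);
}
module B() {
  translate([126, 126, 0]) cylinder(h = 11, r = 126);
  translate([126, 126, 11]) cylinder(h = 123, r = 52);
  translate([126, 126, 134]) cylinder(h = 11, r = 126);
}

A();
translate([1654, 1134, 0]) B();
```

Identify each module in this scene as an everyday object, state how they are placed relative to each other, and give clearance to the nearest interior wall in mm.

Clearances: x = 1532, y = 1012; minimum 1012 mm.

A is a house frame. B is a spool. The spool sits inside the house frame, centred. The clearance to the nearest interior wall is 1012 mm.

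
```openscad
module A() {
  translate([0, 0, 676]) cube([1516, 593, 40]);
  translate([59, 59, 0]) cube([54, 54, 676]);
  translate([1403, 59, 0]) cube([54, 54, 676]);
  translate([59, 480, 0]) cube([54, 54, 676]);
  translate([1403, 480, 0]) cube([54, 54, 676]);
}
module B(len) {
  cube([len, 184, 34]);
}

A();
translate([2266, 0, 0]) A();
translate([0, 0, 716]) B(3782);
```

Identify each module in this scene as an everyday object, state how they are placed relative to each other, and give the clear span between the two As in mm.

A is a table. B is a beam. A beam spans the tops of two tables. The clear span between the two tables is 750 mm.

Second table starts at x = 2266; first ends at x = 1516; clear span = 2266 − 1516 = 750 mm.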